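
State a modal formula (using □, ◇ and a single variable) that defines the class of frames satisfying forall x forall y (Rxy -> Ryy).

A defining formula is □(□p → p) (the T□ axiom).

□(□p → p)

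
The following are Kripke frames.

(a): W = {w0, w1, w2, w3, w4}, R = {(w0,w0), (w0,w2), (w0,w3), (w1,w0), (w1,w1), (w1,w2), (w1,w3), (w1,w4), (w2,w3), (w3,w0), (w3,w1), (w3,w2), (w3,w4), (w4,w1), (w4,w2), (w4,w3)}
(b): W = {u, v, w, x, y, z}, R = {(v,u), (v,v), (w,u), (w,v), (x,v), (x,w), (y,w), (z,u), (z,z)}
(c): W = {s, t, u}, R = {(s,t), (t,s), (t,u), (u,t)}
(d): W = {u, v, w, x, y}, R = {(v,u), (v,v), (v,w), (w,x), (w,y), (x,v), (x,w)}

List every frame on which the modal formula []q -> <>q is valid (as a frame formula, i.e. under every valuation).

(a), (c)

This is the axiom for seriality; its first-order frame correspondent is forall x exists y Rxy.
(a): satisfies the condition.
(b): fails — world u has no successor.
(c): satisfies the condition.
(d): fails — world u has no successor.
Valid on: (a), (c).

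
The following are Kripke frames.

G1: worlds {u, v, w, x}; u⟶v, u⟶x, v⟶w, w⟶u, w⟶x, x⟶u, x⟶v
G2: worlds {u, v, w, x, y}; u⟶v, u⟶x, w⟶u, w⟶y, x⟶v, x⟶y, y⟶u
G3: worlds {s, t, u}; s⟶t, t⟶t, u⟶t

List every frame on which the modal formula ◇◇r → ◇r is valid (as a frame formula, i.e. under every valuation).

G3

This is the axiom for transitivity; its first-order frame correspondent is ∀x ∀y ∀z (Rxy ∧ Ryz → Rxz).
G1: fails — Ruv and Rvw but not Ruw.
G2: fails — Rwu and Ruv but not Rwv.
G3: condition met.
Valid on: G3.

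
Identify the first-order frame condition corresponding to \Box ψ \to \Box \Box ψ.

Suppose □ψ→□□ψ is valid. Take Rxy, Ryz and set V(ψ)={w : Rxw}. Then □ψ at x, so □□ψ at x, so □ψ at y, so ψ at z, i.e. Rxz.
Conversely, on a frame with transitivity the schema holds at every world under every valuation.
So the correspondent is transitivity.

Transitivity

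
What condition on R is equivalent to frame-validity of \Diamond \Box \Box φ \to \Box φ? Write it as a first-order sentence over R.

This is a Sahlqvist (Geach-type) schema ◇^1□^2φ → □^1◇^0φ.
Minimal-valuation argument: fix x; take any y with xR^1y and any z with xR^1z. Set V(φ) to the set of worlds R-reachable from y in exactly 2 steps. Then □^2φ holds at y, so the antecedent holds at x; validity forces ◇^0φ at z, giving a w with zR^0w and yR^2w.
First-order correspondent: \forall x \forall y \forall z ((xRy \wedge xRz) \to \exists w (y R^2 w \wedge z = w)).

\forall x \forall y \forall z ((xRy \wedge xRz) \to \exists w (y R^2 w \wedge z = w))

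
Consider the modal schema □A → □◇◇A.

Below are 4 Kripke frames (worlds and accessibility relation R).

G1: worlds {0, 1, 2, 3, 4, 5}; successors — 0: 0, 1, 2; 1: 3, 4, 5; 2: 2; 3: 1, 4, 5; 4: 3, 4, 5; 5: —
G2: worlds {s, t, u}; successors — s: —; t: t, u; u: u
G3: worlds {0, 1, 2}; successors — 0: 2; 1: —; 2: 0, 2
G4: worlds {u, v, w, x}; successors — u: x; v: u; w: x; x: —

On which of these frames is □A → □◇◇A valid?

The schema corresponds to a generalized confluence (Geach) condition: ∀x ∀z (xRz → ∃w (xRw ∧ zR²w)).
G1: fails — 1R5 but no w with 1Rw and 5R²w.
G2: satisfies the condition.
G3: satisfies the condition.
G4: fails — uRx but no t with uRt and xR²t.

G2, G3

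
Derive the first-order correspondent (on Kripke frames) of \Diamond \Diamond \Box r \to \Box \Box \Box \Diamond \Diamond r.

This is a Sahlqvist (Geach-type) schema ◇^2□^1r → □^3◇^2r.
First-order correspondent: \forall x \forall y \forall z ((x R^2 y \wedge x R^3 z) \to \exists w (yRw \wedge z R^2 w)).

\forall x \forall y \forall z ((x R^2 y \wedge x R^3 z) \to \exists w (yRw \wedge z R^2 w))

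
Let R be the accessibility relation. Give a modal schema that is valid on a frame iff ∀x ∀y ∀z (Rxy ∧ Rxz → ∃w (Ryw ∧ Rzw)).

◇□q → □◇q

A defining formula is ◇□q → □◇q (the .2 axiom).
Suppose ◇□q→□◇q is valid. Take Rxy, Rxz and set V(q)={w : Ryw}. Then □q at y so ◇□q at x, so □◇q at x, so ◇q at z, giving w with Rzw and Ryw.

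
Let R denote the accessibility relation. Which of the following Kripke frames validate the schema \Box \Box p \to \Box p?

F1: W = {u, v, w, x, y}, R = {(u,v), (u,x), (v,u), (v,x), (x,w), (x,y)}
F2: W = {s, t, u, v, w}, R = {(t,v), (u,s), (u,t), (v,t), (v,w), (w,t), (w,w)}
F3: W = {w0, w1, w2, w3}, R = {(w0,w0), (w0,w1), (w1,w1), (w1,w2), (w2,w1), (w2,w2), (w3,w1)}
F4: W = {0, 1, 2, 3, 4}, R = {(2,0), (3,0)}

This is the axiom for density; its first-order frame correspondent is \forall x \forall y (Rxy \to \exists z (Rxz \wedge Rzy)).
F1: fails — Ruv but no z with Ruz and Rzv.
F2: fails — Rtv but no z with Rtz and Rzv.
F3: satisfies the condition.
F4: fails — R20 but no z with R2z and Rz0.
Valid on: F3.

F3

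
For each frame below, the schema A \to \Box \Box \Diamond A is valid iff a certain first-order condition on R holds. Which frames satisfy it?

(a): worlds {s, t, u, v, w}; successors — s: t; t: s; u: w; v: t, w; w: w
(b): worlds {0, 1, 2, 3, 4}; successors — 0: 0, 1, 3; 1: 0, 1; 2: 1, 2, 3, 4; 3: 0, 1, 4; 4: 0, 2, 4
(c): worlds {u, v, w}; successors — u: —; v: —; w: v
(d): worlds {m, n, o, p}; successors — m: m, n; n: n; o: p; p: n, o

The schema corresponds to a generalized confluence (Geach) condition: \forall x \forall z (x R^2 z \to \exists w (x = w \wedge zRw)).
(a): fails — sR²s but no w* with s=w* and sRw*.
(b): fails — 2R²0 but no w with 2=w and 0Rw.
(c): ✓.
(d): fails — mR²n but no w with m=w and nRw.
Valid on: (c).

(c)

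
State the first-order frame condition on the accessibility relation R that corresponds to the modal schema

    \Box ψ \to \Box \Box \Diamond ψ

\forall x \forall z (x R^2 z \to \exists w (xRw \wedge zRw))

This is a Sahlqvist (Geach-type) schema ◇^0□^1ψ → □^2◇^1ψ.
First-order correspondent: \forall x \forall z (x R^2 z \to \exists w (xRw \wedge zRw)).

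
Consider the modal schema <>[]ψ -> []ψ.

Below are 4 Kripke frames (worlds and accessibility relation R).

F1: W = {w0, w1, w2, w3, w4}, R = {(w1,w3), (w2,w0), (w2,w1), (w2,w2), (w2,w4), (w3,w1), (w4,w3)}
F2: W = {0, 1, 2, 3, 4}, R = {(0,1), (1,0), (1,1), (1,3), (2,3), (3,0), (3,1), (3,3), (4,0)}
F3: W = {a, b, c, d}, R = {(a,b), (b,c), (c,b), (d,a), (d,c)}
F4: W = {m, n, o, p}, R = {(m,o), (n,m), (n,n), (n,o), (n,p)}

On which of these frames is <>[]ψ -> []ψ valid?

none

The schema corresponds to the Euclidean property: forall x forall y forall z (Rxy & Rxz -> Ryz).
F1: fails — Rw1w3 and Rw1w3 but not Rw3w3.
F2: fails — R10 and R10 but not R00.
F3: fails — Rab and Rab but not Rbb.
F4: fails — Rmo and Rmo but not Roo.
Valid on no frame.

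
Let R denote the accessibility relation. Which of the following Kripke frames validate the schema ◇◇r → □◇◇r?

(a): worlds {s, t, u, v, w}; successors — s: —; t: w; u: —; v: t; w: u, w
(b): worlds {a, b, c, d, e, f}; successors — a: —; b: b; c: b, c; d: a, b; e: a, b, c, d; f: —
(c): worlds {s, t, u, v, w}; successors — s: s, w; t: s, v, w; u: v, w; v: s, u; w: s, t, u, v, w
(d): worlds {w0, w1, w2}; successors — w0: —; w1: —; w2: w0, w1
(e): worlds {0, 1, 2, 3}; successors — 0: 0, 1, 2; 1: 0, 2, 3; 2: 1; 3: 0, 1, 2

The schema corresponds to a generalized confluence (Geach) condition: ∀x ∀y ∀z ((xR²y ∧ xRz) → ∃w (y = w ∧ zR²w)).
(a): fails — wR²u, wRu but no w* with u=w* and uR²w*.
(b): fails — cR²c, cRb but no w with c=w and bR²w.
(c): fails — tR²t, tRv but no w* with t=w* and vR²w*.
(d): satisfies the condition.
(e): fails — 0R²1, 0R2 but no w with 1=w and 2R²w.
Valid on: (d).

(d)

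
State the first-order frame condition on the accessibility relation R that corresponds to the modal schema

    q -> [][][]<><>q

forall x forall z (x R^3 z -> exists w (x = w & z R^2 w))

This is a Sahlqvist (Geach-type) schema ◇^0□^0q → □^3◇^2q.
Minimal-valuation argument: fix x; take any y with xR^0y and any z with xR^3z. Set V(q) to the set of worlds R-reachable from y in exactly 0 steps. Then □^0q holds at y, so the antecedent holds at x; validity forces ◇^2q at z, giving a w with zR^2w and yR^0w.
First-order correspondent: forall x forall z (x R^3 z -> exists w (x = w & z R^2 w)).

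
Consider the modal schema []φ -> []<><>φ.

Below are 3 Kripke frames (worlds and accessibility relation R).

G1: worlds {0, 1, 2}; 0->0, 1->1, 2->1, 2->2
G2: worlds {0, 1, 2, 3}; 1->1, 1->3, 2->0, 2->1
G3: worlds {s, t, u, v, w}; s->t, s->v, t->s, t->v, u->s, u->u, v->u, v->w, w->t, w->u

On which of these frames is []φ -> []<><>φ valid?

G1, G3

The schema corresponds to a generalized confluence (Geach) condition: forall x forall z (xRz -> exists w (xRw & z R^2 w)).
G1: satisfies the condition.
G2: fails — 1R3 but no w with 1Rw and 3R²w.
G3: satisfies the condition.
Valid on: G1, G3.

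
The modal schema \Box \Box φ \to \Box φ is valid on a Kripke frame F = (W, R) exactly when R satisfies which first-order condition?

density

Suppose □□φ→□φ is valid. Take Rxy and set V(φ)={w : xR²w}. Then □□φ at x, so □φ at x, so φ at y, i.e. ∃z(Rxz∧Rzy).
Conversely, on a frame with density the schema holds at every world under every valuation.
Frame condition: \forall x \forall y (Rxy \to \exists z (Rxz \wedge Rzy)).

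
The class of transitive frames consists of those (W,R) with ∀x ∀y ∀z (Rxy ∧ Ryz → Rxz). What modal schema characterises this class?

□s → □□s

The condition is transitivity. The 4 schema □s → □□s defines it.
Suppose □s→□□s is valid. Take Rxy, Ryz and set V(s)={w : Rxw}. Then □s at x, so □□s at x, so □s at y, so s at z, i.e. Rxz.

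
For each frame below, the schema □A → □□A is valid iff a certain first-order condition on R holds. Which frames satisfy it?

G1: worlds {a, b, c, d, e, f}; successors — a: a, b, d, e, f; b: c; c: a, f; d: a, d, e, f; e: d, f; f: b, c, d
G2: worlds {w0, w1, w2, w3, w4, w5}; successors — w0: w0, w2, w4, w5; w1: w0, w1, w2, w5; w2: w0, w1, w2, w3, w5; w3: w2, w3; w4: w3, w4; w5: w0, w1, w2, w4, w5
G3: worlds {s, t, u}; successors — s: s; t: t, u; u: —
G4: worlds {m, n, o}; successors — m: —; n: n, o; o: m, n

G3

This is the axiom for transitivity; its first-order frame correspondent is ∀x ∀y ∀z (Rxy ∧ Ryz → Rxz).
G1: fails — Rbc and Rcf but not Rbf.
G2: fails — Rw4w3 and Rw3w2 but not Rw4w2.
G3: condition met.
G4: fails — Ron and Rno but not Roo.
Valid on: G3.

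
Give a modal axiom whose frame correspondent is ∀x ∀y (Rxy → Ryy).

□(□r → r)

This is shift-reflexivity; the standard corresponding axiom is T□: □(□r → r).
Suppose □(□r→r) is valid. Take Rxy and set V(r)={w : Ryw}. Then at y, □r holds; since □(□r→r) at x, □r→r at y, so r at y, i.e. Ryy.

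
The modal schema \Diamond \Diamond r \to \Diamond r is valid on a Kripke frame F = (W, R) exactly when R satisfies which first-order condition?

This schema is equivalent to the 4 axiom □r → □□r.
Its frame correspondent is transitivity — \forall x \forall y \forall z (Rxy \wedge Ryz \to Rxz).

transitivity: \forall x \forall y \forall z (Rxy \wedge Ryz \to Rxz)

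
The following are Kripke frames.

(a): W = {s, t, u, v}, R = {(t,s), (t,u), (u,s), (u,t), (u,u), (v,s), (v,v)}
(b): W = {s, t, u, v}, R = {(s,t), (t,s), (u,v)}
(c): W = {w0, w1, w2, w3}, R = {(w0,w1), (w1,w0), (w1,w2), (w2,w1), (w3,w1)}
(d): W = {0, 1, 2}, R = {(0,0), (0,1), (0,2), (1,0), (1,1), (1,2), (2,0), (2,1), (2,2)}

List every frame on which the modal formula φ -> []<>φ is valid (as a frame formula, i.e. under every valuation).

(d)

The schema corresponds to symmetry: forall x forall y (Rxy -> Ryx).
(a): fails — Rus but not Rsu.
(b): fails — Ruv but not Rvu.
(c): fails — Rw3w1 but not Rw1w3.
(d): ✓.
Valid on: (d).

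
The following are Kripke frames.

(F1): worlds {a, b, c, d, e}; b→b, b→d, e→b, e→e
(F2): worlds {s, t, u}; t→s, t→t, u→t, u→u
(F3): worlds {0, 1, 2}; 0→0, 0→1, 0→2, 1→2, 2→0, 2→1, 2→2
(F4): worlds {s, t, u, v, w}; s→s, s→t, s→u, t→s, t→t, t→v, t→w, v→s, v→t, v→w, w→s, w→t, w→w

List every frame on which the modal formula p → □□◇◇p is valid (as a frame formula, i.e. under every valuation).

Frame correspondent (Sahlqvist): ∀x ∀z (xR²z → ∃w (x = w ∧ zR²w)) — i.e. a generalized confluence (Geach) condition.
(F1): fails — bR²d but no w with b=w and dR²w.
(F2): fails — tR²s but no w with t=w and sR²w.
(F3): holds.
(F4): fails — sR²u but no w* with s=w* and uR²w*.

(F3)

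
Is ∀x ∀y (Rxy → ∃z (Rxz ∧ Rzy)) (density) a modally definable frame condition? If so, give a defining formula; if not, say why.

Definable; □□q → □q defines it

The condition is density. A defining modal formula is □□q → □q.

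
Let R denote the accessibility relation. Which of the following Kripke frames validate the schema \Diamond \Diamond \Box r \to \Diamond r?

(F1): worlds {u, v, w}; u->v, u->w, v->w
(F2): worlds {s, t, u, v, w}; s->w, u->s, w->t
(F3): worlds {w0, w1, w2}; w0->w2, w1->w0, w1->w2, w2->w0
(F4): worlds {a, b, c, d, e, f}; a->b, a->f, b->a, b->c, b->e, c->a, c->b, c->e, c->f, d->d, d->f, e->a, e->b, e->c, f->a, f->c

(F3)

This is the axiom for a generalized confluence (Geach) condition; its first-order frame correspondent is \forall x \forall y (x R^2 y \to \exists w (yRw \wedge xRw)).
(F1): fails — uR²w but no t with wRt and uRt.
(F2): fails — sR²t but no w* with tRw* and sRw*.
(F3): satisfies the condition.
(F4): fails — bR²a but no w with aRw and bRw.
Valid on: (F3).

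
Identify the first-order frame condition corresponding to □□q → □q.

Suppose □□q→□q is valid. Take Rxy and set V(q)={w : xR²w}. Then □□q at x, so □q at x, so q at y, i.e. ∃z(Rxz∧Rzy).
Conversely, any frame satisfying ∀x ∀y (Rxy → ∃z (Rxz ∧ Rzy)) validates the schema.
So the correspondent is density.

Density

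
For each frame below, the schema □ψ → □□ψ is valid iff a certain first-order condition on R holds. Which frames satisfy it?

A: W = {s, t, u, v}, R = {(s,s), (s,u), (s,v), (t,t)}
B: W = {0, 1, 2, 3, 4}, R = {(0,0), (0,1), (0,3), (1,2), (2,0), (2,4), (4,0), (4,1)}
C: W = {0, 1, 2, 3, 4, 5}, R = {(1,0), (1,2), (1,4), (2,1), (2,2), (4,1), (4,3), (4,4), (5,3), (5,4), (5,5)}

The schema corresponds to transitivity: ∀x ∀y ∀z (Rxy ∧ Ryz → Rxz).
A: satisfies the condition.
B: fails — R12 and R20 but not R10.
C: fails — R12 and R21 but not R11.
Valid on: A.

A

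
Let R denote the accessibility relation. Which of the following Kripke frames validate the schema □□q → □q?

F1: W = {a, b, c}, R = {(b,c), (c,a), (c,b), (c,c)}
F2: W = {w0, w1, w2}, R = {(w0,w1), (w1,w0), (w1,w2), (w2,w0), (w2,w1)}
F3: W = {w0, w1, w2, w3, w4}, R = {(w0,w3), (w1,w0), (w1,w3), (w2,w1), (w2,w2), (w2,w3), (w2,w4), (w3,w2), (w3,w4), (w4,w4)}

F1

This is the axiom for density; its first-order frame correspondent is ∀x ∀y (Rxy → ∃z (Rxz ∧ Rzy)).
F1: holds.
F2: fails — Rw1w2 but no z with Rw1z and Rzw2.
F3: fails — Rw1w0 but no z with Rw1z and Rzw0.
Valid on: F1.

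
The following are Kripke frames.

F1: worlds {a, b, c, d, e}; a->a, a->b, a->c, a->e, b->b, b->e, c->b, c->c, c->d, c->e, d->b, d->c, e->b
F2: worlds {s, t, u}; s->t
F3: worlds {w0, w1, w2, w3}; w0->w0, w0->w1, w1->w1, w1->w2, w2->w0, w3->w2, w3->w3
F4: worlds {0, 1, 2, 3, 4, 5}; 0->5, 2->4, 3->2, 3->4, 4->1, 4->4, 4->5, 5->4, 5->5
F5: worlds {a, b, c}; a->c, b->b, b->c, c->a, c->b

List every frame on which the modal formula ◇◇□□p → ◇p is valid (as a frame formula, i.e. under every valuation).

The schema corresponds to a generalized confluence (Geach) condition: ∀x ∀y (xR²y → ∃w (yR²w ∧ xRw)).
F1: condition met.
F2: condition met.
F3: fails — w3R²w2 but no w with w2R²w and w3Rw.
F4: fails — 2R²1 but no w with 1R²w and 2Rw.
F5: fails — aR²a but no w with aR²w and aRw.

F1, F2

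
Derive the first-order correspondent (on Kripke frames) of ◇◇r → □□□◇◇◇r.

This is a Sahlqvist (Geach-type) schema ◇^2□^0r → □^3◇^3r.
First-order correspondent: ∀x ∀y ∀z ((xR²y ∧ xR³z) → ∃w (y = w ∧ zR³w)).

∀x ∀y ∀z ((xR²y ∧ xR³z) → ∃w (y = w ∧ zR³w))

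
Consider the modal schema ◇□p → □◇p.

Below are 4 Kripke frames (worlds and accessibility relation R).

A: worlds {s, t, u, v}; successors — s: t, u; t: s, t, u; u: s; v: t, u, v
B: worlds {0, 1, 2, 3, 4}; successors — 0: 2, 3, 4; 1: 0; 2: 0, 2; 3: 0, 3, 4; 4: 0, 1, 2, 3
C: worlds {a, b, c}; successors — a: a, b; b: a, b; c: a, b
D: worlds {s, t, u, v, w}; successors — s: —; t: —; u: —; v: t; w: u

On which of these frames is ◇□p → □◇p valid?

This is the axiom for convergence; its first-order frame correspondent is ∀x ∀y ∀z (Rxy ∧ Rxz → ∃w (Ryw ∧ Rzw)).
A: fails — Rts and Rtu but s and u have no common successor.
B: fails — R40 and R41 but 0 and 1 have no common successor.
C: satisfies the condition.
D: fails — Rvt and Rvt but t and t have no common successor.
Valid on: C.

C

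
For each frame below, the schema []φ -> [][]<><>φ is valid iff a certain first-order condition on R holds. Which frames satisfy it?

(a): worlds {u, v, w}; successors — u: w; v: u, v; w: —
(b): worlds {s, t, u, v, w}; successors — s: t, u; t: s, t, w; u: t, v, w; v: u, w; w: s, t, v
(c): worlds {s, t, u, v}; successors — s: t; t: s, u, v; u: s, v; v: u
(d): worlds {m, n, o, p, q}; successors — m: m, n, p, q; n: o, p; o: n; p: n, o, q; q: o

This is the axiom for a generalized confluence (Geach) condition; its first-order frame correspondent is forall x forall z (x R^2 z -> exists w (xRw & z R^2 w)).
(a): fails — vR²u but no t with vRt and uR²t.
(b): holds.
(c): fails — sR²s but no w with sRw and sR²w.
(d): fails — nR²q but no w with nRw and qR²w.

(b)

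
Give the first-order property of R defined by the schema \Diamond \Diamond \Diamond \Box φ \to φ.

This is a Sahlqvist (Geach-type) schema ◇^3□^1φ → □^0◇^0φ.
Minimal-valuation argument: fix x; take any y with xR^3y and any z with xR^0z. Set V(φ) to the set of worlds R-reachable from y in exactly 1 step. Then □^1φ holds at y, so the antecedent holds at x; validity forces ◇^0φ at z, giving a w with zR^0w and yR^1w.
First-order correspondent: \forall x \forall y (x R^3 y \to \exists w (yRw \wedge x = w)).

\forall x \forall y (x R^3 y \to \exists w (yRw \wedge x = w))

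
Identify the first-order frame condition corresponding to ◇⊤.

seriality

◇⊤ holds at w iff w has a successor, so frame-validity of ◇⊤ is exactly seriality. Equivalently via □ψ → ◇ψ:
Suppose □ψ→◇ψ is valid. At any x set V(ψ)=W. Then □ψ at x, so ◇ψ at x, so x has a successor.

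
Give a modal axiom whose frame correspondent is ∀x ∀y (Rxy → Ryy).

□(□p → p)

A defining formula is □(□p → p) (the T□ axiom).
Suppose □(□p→p) is valid. Take Rxy and set V(p)={w : Ryw}. Then at y, □p holds; since □(□p→p) at x, □p→p at y, so p at y, i.e. Ryy.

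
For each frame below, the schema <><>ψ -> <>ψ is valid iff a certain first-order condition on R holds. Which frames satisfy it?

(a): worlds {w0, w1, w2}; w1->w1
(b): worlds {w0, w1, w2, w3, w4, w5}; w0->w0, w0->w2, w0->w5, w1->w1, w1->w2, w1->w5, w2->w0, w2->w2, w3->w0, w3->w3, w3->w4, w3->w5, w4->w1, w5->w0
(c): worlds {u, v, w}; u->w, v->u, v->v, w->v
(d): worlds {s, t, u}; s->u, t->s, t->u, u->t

(a)

The schema corresponds to transitivity: forall x forall y forall z (Rxy & Ryz -> Rxz).
(a): condition met.
(b): fails — Rw1w5 and Rw5w0 but not Rw1w0.
(c): fails — Rvu and Ruw but not Rvw.
(d): fails — Rsu and Rut but not Rst.
Valid on: (a).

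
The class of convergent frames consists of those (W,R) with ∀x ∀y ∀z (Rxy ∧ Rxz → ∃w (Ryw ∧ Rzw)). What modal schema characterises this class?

◇□s → □◇s

A defining formula is ◇□s → □◇s (the .2 axiom).
Suppose ◇□s→□◇s is valid. Take Rxy, Rxz and set V(s)={w : Ryw}. Then □s at y so ◇□s at x, so □◇s at x, so ◇s at z, giving w with Rzw and Ryw.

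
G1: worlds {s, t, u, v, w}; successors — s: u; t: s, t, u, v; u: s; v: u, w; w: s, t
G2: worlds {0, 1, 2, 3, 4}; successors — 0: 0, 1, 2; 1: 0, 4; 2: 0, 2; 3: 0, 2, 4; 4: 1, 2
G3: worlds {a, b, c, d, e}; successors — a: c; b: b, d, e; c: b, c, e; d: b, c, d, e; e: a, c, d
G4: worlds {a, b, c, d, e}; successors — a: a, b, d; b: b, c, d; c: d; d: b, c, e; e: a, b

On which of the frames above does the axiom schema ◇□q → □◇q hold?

G2, G3

This is the axiom for convergence; its first-order frame correspondent is ∀x ∀y ∀z (Rxy ∧ Rxz → ∃w (Ryw ∧ Rzw)).
G1: fails — Rtv and Rtu but v and u have no common successor.
G2: ✓.
G3: ✓.
G4: fails — Rbc and Rbd but c and d have no common successor.
Valid on: G2, G3.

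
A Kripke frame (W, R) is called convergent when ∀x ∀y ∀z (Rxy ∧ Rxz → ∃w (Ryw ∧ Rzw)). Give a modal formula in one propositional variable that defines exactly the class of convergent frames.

◇□p → □◇p

This is convergence; the standard corresponding axiom is .2: ◇□p → □◇p.
Suppose ◇□p→□◇p is valid. Take Rxy, Rxz and set V(p)={w : Ryw}. Then □p at y so ◇□p at x, so □◇p at x, so ◇p at z, giving w with Rzw and Ryw.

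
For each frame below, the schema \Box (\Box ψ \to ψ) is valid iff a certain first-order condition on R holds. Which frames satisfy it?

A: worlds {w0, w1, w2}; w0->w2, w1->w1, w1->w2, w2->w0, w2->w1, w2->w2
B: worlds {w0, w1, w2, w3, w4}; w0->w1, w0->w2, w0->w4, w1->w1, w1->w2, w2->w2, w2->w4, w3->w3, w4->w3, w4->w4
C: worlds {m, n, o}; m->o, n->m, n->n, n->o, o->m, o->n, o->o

This is the axiom for shift-reflexivity; its first-order frame correspondent is \forall x \forall y (Rxy \to Ryy).
A: fails — Rw2w0 but not Rw0w0.
B: holds.
C: fails — Rom but not Rmm.

B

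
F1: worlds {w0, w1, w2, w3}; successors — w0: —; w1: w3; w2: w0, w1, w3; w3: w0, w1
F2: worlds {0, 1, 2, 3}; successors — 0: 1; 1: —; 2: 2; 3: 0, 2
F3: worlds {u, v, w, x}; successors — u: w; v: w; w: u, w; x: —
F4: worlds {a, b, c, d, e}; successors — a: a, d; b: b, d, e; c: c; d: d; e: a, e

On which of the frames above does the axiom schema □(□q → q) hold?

This is the axiom for shift-reflexivity; its first-order frame correspondent is ∀x ∀y (Rxy → Ryy).
F1: fails — Rw3w1 but not Rw1w1.
F2: fails — R01 but not R11.
F3: fails — Rwu but not Ruu.
F4: condition met.

F4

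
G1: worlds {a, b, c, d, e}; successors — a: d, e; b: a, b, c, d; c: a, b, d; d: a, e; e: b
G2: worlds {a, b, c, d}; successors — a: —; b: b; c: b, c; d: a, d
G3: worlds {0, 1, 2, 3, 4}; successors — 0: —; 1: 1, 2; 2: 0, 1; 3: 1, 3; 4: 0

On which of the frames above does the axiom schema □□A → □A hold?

G2

Frame correspondent (Sahlqvist): ∀x ∀y (Rxy → ∃z (Rxz ∧ Rzy)) — i.e. density.
G1: fails — Rad but no z with Raz and Rzd.
G2: condition met.
G3: fails — R40 but no z with R4z and Rz0.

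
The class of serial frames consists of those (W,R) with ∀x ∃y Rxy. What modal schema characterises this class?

□s → ◇s

The condition is seriality. The D schema □s → ◇s defines it.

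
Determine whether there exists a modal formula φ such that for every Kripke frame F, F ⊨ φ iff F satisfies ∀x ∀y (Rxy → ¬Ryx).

If a class were modally definable it would be closed under surjective bounded morphisms (Goldblatt–Thomason).
The 5-cycle (worlds 0,1,2,3,4 with 0→1→2→3→4→0) is asymmetric. Mapping every world to a single reflexive point • is a surjective bounded morphism, and the reflexive point is not asymmetric (R•• but asymmetry requires ¬R••).
So no modal formula (or set of formulas) defines exactly the asymmetric frames.

No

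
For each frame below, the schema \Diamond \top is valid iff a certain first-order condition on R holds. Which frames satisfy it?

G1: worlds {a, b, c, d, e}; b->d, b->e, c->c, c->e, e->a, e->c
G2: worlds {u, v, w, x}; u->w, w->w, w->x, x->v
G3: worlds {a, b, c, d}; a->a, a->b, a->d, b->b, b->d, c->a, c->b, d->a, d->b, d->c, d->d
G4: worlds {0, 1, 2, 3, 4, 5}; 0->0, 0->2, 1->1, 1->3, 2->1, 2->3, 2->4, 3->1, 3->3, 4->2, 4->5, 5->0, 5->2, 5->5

G3, G4

This is the axiom for seriality; its first-order frame correspondent is \forall x \exists y Rxy.
G1: fails — world a has no successor.
G2: fails — world v has no successor.
G3: ✓.
G4: ✓.
Valid on: G3, G4.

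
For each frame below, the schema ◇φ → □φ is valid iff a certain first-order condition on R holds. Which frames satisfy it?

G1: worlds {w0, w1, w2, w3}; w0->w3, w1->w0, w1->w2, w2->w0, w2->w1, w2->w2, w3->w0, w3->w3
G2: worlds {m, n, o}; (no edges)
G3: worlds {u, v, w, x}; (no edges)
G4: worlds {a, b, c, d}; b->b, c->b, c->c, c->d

G2, G3

The schema corresponds to partial functionality: ∀x ∀y ∀z (Rxy ∧ Rxz → y = z).
G1: fails — w1 sees both w0 and w2.
G2: ✓.
G3: ✓.
G4: fails — c sees both b and c.
Valid on: G2, G3.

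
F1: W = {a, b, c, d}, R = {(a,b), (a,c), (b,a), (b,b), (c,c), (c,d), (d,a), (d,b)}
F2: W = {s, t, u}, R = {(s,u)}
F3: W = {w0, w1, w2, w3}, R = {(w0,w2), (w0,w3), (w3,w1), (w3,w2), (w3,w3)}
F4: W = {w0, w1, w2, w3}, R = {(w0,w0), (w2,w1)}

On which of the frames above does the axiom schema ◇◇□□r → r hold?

This is the axiom for a generalized confluence (Geach) condition; its first-order frame correspondent is ∀x ∀y (xR²y → ∃w (yR²w ∧ x = w)).
F1: fails — dR²b but no w with bR²w and d=w.
F2: holds.
F3: fails — w0R²w1 but no w with w1R²w and w0=w.
F4: holds.

F2, F4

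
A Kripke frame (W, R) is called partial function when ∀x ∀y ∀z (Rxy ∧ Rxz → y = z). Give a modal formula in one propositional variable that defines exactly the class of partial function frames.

◇r → □r

This is partial functionality; the standard corresponding axiom is CD: ◇r → □r.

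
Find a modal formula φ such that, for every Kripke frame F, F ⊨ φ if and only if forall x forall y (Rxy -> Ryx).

p → □◇p

A defining formula is p → □◇p (the B axiom).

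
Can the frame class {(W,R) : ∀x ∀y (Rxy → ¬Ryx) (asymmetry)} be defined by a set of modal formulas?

No — not modally definable

If a class were modally definable it would be closed under surjective bounded morphisms (Goldblatt–Thomason).
The 3-cycle (worlds a,b,c with a→b→c→a) is asymmetric. Mapping every world to a single reflexive point • is a surjective bounded morphism, and the reflexive point is not asymmetric (R•• but asymmetry requires ¬R••).
So no modal formula (or set of formulas) defines exactly the asymmetric frames.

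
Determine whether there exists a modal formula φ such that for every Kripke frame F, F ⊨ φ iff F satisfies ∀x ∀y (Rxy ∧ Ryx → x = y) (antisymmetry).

Not definable by any modal formula

Any modally definable frame class is closed under surjective bounded morphisms.
The 4-cycle (worlds a,b,c,d with a→b→c→d→a) is antisymmetric. Sending even-indexed worlds to a and odd-indexed worlds to b is a surjective bounded morphism onto the two-world frame with a↔b, which is not antisymmetric.
So the class is not modally definable.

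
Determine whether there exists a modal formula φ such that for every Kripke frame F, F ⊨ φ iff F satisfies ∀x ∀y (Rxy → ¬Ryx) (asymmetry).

Any modally definable frame class is closed under surjective bounded morphisms.
The 3-cycle (worlds s,t,u with s→t→u→s) is asymmetric. Mapping every world to a single reflexive point • is a surjective bounded morphism, and the reflexive point is not asymmetric (R•• but asymmetry requires ¬R••).
Hence asymmetry is not modally definable.

No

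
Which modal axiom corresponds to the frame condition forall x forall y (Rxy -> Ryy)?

□(□s → s)

This is shift-reflexivity; the standard corresponding axiom is T□: □(□s → s).
Suppose □(□s→s) is valid. Take Rxy and set V(s)={w : Ryw}. Then at y, □s holds; since □(□s→s) at x, □s→s at y, so s at y, i.e. Ryy.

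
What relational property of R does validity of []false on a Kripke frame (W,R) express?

□⊥ is valid iff no world has any successor (otherwise □⊥ fails at any world with one).
Conversely, any frame satisfying forall x forall y ~Rxy validates the schema.
So the correspondent is emptiness of R.

Emptiness of R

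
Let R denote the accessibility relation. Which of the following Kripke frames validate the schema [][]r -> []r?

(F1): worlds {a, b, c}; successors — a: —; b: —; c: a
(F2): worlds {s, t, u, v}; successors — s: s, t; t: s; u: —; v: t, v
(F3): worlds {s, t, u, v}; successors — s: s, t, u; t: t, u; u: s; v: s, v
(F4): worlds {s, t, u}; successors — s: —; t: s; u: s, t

This is the axiom for density; its first-order frame correspondent is forall x forall y (Rxy -> exists z (Rxz & Rzy)).
(F1): fails — Rca but no z with Rcz and Rza.
(F2): condition met.
(F3): condition met.
(F4): fails — Rts but no z with Rtz and Rzs.

(F2), (F3)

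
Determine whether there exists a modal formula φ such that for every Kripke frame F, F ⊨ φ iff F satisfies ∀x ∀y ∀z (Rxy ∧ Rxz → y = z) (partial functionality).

Yes, by ◇r → □r

This is a Sahlqvist condition; the CD axiom ◇r → □r defines it.
Suppose ◇r→□r is valid. Take Rxy, Rxz and set V(r)={y}. Then ◇r at x, so □r at x, so r at z, i.e. z=y.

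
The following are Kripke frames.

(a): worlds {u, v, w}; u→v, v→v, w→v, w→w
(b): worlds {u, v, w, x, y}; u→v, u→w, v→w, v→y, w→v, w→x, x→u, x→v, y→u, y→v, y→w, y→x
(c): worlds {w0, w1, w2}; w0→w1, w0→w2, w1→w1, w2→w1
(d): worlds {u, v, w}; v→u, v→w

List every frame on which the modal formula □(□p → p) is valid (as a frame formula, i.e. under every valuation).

Frame correspondent (Sahlqvist): ∀x ∀y (Rxy → Ryy) — i.e. shift-reflexivity.
(a): ✓.
(b): fails — Ruv but not Rvv.
(c): fails — Rw0w2 but not Rw2w2.
(d): fails — Rvu but not Ruu.
Valid on: (a).

(a)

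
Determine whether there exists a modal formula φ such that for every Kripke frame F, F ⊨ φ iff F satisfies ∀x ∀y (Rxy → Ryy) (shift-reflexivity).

The condition is shift-reflexivity. A defining modal formula is □(□r → r).
Suppose □(□r→r) is valid. Take Rxy and set V(r)={w : Ryw}. Then at y, □r holds; since □(□r→r) at x, □r→r at y, so r at y, i.e. Ryy.

Yes — defined by □(□r → r)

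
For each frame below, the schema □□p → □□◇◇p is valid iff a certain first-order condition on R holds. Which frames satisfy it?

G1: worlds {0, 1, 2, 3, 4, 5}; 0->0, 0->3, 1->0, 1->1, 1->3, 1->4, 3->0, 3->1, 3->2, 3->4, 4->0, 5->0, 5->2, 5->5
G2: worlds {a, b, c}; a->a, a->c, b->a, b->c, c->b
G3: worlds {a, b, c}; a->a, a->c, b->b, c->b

This is the axiom for a generalized confluence (Geach) condition; its first-order frame correspondent is ∀x ∀z (xR²z → ∃w (xR²w ∧ zR²w)).
G1: fails — 0R²2 but no w with 0R²w and 2R²w.
G2: satisfies the condition.
G3: satisfies the condition.
Valid on: G2, G3.

G2, G3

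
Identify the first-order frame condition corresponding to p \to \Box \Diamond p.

Suppose p→□◇p is valid. Take Rxy and set V(p)={x}. Then p at x, so □◇p at x, so ◇p at y, so some z with Ryz has p; z=x, i.e. Ryx.
Conversely, any frame satisfying \forall x \forall y (Rxy \to Ryx) validates the schema.
Frame condition: \forall x \forall y (Rxy \to Ryx).

symmetry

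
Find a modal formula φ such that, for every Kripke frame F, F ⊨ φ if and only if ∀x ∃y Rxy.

This is seriality; the standard corresponding axiom is D: □ψ → ◇ψ.

□ψ → ◇ψ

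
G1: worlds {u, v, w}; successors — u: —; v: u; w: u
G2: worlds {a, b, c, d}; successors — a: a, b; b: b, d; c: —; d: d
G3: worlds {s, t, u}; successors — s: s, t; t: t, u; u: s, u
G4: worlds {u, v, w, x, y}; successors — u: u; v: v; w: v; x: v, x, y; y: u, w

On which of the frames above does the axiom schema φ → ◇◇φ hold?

G3

This is the axiom for a generalized confluence (Geach) condition; its first-order frame correspondent is ∀x ∃w (x = w ∧ xR²w).
G1: fails — at u but no t with u=t and uR²t.
G2: fails — at c but no w with c=w and cR²w.
G3: satisfies the condition.
G4: fails — at w but no t with w=t and wR²t.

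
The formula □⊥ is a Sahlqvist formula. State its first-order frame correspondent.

□⊥ is valid iff no world has any successor (otherwise □⊥ fails at any world with one).

emptiness of R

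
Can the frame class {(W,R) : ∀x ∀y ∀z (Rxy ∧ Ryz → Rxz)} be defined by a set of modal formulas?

Yes: it is transitivity, defined by the 4 schema □r → □□r.

Definable; □r → □□r defines it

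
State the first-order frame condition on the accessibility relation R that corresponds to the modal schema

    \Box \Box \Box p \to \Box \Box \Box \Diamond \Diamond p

\forall x \forall z (x R^3 z \to \exists w (x R^3 w \wedge z R^2 w))

This is a Sahlqvist (Geach-type) schema ◇^0□^3p → □^3◇^2p.
Minimal-valuation argument: fix x; take any y with xR^0y and any z with xR^3z. Set V(p) to the set of worlds R-reachable from y in exactly 3 steps. Then □^3p holds at y, so the antecedent holds at x; validity forces ◇^2p at z, giving a w with zR^2w and yR^3w.
First-order correspondent: \forall x \forall z (x R^3 z \to \exists w (x R^3 w \wedge z R^2 w)).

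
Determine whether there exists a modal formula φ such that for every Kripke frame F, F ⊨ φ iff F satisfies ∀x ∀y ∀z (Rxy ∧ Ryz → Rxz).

The condition is transitivity. A defining modal formula is □q → □□q.
Suppose □q→□□q is valid. Take Rxy, Ryz and set V(q)={w : Rxw}. Then □q at x, so □□q at x, so □q at y, so q at z, i.e. Rxz.

Definable; □q → □□q defines it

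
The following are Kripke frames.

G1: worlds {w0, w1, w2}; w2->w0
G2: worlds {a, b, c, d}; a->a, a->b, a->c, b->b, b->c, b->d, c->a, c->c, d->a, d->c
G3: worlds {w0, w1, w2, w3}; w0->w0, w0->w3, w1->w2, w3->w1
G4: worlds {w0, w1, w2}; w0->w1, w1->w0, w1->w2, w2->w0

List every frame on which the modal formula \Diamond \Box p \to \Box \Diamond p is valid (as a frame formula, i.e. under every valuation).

Frame correspondent (Sahlqvist): \forall x \forall y \forall z (Rxy \wedge Rxz \to \exists w (Ryw \wedge Rzw)) — i.e. convergence.
G1: fails — Rw2w0 and Rw2w0 but w0 and w0 have no common successor.
G2: holds.
G3: fails — Rw0w0 and Rw0w3 but w0 and w3 have no common successor.
G4: fails — Rw1w2 and Rw1w0 but w2 and w0 have no common successor.
Valid on: G2.

G2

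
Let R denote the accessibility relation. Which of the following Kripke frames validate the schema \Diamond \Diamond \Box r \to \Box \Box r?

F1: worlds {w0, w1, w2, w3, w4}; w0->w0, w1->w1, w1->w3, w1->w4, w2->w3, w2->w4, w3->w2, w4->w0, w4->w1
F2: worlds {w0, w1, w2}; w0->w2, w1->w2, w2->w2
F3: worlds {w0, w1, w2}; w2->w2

F2, F3

Frame correspondent (Sahlqvist): \forall x \forall y \forall z ((x R^2 y \wedge x R^2 z) \to \exists w (yRw \wedge z = w)) — i.e. a generalized confluence (Geach) condition.
F1: fails — w1R²w0, w1R²w1 but no w with w0Rw and w1=w.
F2: holds.
F3: holds.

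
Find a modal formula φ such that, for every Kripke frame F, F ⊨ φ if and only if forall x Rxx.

□ψ → ψ

A defining formula is □ψ → ψ (the T axiom).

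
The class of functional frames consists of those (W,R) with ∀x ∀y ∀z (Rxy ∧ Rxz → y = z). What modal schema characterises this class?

A defining formula is ◇p → □p (the CD axiom).
Suppose ◇p→□p is valid. Take Rxy, Rxz and set V(p)={y}. Then ◇p at x, so □p at x, so p at z, i.e. z=y.

◇p → □p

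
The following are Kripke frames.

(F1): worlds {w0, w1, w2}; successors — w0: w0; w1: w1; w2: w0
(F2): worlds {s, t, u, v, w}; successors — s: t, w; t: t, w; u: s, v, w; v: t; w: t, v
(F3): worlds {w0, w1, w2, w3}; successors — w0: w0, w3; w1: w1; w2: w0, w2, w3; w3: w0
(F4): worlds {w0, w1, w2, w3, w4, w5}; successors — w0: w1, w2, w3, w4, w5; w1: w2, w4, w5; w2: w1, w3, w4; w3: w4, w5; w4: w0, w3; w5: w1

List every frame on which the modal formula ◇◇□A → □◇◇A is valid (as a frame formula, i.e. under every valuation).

(F1), (F2), (F3)

The schema corresponds to a generalized confluence (Geach) condition: ∀x ∀y ∀z ((xR²y ∧ xRz) → ∃w (yRw ∧ zR²w)).
(F1): satisfies the condition.
(F2): satisfies the condition.
(F3): satisfies the condition.
(F4): fails — w0R²w1, w0Rw3 but no w with w1Rw and w3R²w.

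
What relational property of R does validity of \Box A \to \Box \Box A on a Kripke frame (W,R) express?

Suppose □A→□□A is valid. Take Rxy, Ryz and set V(A)={w : Rxw}. Then □A at x, so □□A at x, so □A at y, so A at z, i.e. Rxz.

transitivity: \forall x \forall y \forall z (Rxy \wedge Ryz \to Rxz)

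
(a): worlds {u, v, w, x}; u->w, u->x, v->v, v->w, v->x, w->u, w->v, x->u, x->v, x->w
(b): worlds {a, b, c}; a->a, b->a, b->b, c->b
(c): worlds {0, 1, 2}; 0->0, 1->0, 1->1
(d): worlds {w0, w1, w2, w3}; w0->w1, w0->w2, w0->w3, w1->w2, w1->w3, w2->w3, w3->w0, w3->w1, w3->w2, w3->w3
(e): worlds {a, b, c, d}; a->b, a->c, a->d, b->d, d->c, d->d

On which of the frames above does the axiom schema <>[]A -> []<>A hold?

(b), (c), (d)

This is the axiom for convergence; its first-order frame correspondent is forall x forall y forall z (Rxy & Rxz -> exists w (Ryw & Rzw)).
(a): fails — Rxw and Rxu but w and u have no common successor.
(b): satisfies the condition.
(c): satisfies the condition.
(d): satisfies the condition.
(e): fails — Rab and Rac but b and c have no common successor.
Valid on: (b), (c), (d).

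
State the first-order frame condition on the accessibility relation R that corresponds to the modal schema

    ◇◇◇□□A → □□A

This is a Sahlqvist (Geach-type) schema ◇^3□^2A → □^2◇^0A.
Minimal-valuation argument: fix x; take any y with xR^3y and any z with xR^2z. Set V(A) to the set of worlds R-reachable from y in exactly 2 steps. Then □^2A holds at y, so the antecedent holds at x; validity forces ◇^0A at z, giving a w with zR^0w and yR^2w.
First-order correspondent: ∀x ∀y ∀z ((xR³y ∧ xR²z) → ∃w (yR²w ∧ z = w)).

∀x ∀y ∀z ((xR³y ∧ xR²z) → ∃w (yR²w ∧ z = w))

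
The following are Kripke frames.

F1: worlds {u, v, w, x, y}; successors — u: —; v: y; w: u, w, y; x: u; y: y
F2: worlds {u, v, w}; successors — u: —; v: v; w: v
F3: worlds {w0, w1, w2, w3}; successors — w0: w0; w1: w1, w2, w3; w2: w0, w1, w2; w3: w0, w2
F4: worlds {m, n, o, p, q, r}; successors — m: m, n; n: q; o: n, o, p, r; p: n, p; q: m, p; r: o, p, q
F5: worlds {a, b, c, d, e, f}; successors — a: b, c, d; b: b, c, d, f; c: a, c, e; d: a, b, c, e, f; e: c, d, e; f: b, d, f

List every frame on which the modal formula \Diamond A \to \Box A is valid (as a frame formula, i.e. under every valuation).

F2

The schema corresponds to partial functionality: \forall x \forall y \forall z (Rxy \wedge Rxz \to y = z).
F1: fails — w sees both u and w.
F2: ✓.
F3: fails — w1 sees both w1 and w2.
F4: fails — m sees both m and n.
F5: fails — a sees both b and c.
Valid on: F2.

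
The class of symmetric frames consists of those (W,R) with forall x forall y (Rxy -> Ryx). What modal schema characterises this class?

s → □◇s

This is symmetry; the standard corresponding axiom is B: s → □◇s.
Suppose s→□◇s is valid. Take Rxy and set V(s)={x}. Then s at x, so □◇s at x, so ◇s at y, so some z with Ryz has s; z=x, i.e. Ryx.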